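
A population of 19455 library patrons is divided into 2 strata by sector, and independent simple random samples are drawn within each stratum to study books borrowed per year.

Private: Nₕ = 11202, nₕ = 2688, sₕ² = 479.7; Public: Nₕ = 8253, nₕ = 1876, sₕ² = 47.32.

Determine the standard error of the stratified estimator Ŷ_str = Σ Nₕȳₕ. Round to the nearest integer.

4283

Var(Ŷ_str) = Σₕ Nₕ²(1 − fₕ)sₕ²/nₕ.
Private: 11202²·(1 − 2688/11202)·479.7/2688 = 1.7020396 × 10^7.
Public: 8253²·(1 − 1876/8253)·47.32/1876 = 1.3275172 × 10^6.
Sum = 1.8347913 × 10^7.
SE = √(1.8347913 × 10^7) = 4283.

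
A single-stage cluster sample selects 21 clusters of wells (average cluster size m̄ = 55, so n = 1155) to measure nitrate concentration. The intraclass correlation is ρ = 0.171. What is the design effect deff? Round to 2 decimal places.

deff = 1 + (55 − 1)·0.171 = 1 + 9.234 = 10.234.

10.23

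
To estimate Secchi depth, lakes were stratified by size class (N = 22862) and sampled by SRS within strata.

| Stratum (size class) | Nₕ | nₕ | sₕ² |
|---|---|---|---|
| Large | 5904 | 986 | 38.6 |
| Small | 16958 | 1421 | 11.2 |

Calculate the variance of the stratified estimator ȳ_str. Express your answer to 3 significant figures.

Var(ȳ_str) = Σₕ Wₕ²(1 − fₕ)sₕ²/nₕ with Wₕ = Nₕ/N, N = 22862.
Large: Wₕ = 0.25824512; term = 0.25824512²·(1 − 0.16700542)·38.6/986 = 0.0021747875.
Small: Wₕ = 0.74175488; term = 0.74175488²·(1 − 0.08379526)·11.2/1421 = 0.0039731714.
Sum = 0.0061479589.

0.00615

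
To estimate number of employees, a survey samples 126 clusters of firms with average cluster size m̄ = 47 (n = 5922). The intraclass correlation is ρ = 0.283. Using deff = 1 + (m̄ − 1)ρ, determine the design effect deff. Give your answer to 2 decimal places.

14.02

deff = 1 + (47 − 1)·0.283 = 1 + 13.018 = 14.018.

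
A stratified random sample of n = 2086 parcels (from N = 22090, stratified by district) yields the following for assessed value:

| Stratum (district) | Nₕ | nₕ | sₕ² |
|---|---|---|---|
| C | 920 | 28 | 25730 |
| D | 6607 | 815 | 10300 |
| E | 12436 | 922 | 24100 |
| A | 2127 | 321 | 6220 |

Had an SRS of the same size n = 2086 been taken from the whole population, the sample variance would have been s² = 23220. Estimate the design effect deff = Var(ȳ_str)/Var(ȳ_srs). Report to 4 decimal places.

1.0277

Var(ȳ_str) = Σ Wₕ²(1−fₕ)sₕ²/nₕ with Wₕ = Nₕ/22090:
  C: (920/22090)²·(1−28/920)·25730/28 = 1.5454075
  D: (6607/22090)²·(1−815/6607)·10300/815 = 0.99110814
  E: (12436/22090)²·(1−922/12436)·24100/922 = 7.6701106
  A: (2127/22090)²·(1−321/2127)·6220/321 = 0.15253839
  → Var(ȳ_str) = 10.359165.
Var(ȳ_srs) = (1 − 2086/22090)·23220/2086 = 10.080198.
deff = 10.359165 / 10.080198 = 1.0277.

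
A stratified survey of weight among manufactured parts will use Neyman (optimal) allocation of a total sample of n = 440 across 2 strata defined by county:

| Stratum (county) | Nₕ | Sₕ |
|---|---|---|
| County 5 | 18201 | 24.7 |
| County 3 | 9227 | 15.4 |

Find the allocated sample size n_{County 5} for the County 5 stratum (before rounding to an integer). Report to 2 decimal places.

Neyman allocation: nₕ = n·NₕSₕ / Σⱼ NⱼSⱼ.
Σ NⱼSⱼ = 18201·24.7 + 9227·15.4 = 591660.5.
n_{County 5} = 440·18201·24.7 / 591660.5 = 334.33.

334.33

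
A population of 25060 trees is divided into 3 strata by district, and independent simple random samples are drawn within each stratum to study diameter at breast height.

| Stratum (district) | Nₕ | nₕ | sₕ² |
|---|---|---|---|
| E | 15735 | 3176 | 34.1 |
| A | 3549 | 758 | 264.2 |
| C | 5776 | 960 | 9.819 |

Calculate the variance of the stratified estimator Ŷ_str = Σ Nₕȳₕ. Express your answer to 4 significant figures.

Var(Ŷ_str) = Σₕ Nₕ²(1 − fₕ)sₕ²/nₕ.
E: 15735²·(1 − 3176/15735)·34.1/3176 = 2.1217572 × 10^6.
A: 3549²·(1 − 758/3549)·264.2/758 = 3.4524663 × 10^6.
C: 5776²·(1 − 960/5776)·9.819/960 = 284517.96.
Sum = 5.8587415 × 10^6.

5.859 × 10^6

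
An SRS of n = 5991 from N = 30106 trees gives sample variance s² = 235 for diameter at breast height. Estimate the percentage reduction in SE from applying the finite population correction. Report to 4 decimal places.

10.5012

f = n/N = 5991/30106 = 0.19899688.
SE_no-fpc = √(s²/n) = 0.1980543; SE_fpc = √((1−f)s²/n) = 0.17725618.
Ratio = √(1−f) = 0.89498778. Reduction = 100·(1 − 0.89498778) = 10.5012%.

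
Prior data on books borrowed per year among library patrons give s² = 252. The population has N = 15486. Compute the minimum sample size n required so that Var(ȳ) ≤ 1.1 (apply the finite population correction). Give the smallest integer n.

Without fpc, n₀ = s²/D = 252/1.1 = 229.0909.
With fpc, (1 − n/N)·s²/n ≤ D requires n ≥ n₀/(1 + n₀/N) = 229.0909/(1 + 229.0909/15486) = 225.7513.
Rounding up, n = 226.

226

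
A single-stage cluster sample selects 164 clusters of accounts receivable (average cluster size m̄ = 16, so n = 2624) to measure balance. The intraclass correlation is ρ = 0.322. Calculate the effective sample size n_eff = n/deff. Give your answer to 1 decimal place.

450.1

deff = 1 + (16 − 1)·0.322 = 1 + 4.83 = 5.83.
n_eff = 2624 / 5.83 = 450.1.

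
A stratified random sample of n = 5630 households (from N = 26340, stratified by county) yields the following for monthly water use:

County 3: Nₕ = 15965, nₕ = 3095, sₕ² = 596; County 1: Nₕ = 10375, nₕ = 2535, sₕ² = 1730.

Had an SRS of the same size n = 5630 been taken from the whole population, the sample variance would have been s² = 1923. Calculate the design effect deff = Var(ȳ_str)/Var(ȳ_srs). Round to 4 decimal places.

0.5103

Var(ȳ_str) = Σ Wₕ²(1−fₕ)sₕ²/nₕ with Wₕ = Nₕ/26340:
  County 3: (15965/26340)²·(1−3095/15965)·596/3095 = 0.057029759
  County 1: (10375/26340)²·(1−2535/10375)·1730/2535 = 0.080009354
  → Var(ȳ_str) = 0.13703911.
Var(ȳ_srs) = (1 − 5630/26340)·1923/5630 = 0.26855622.
deff = 0.13703911 / 0.26855622 = 0.5103.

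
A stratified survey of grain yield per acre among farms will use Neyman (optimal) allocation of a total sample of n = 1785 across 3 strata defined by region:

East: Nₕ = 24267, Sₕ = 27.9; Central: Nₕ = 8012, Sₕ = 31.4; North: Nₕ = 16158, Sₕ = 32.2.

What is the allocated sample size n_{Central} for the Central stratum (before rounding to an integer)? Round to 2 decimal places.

309.93

Neyman allocation: nₕ = n·NₕSₕ / Σⱼ NⱼSⱼ.
Σ NⱼSⱼ = 24267·27.9 + 8012·31.4 + 16158·32.2 = 1.4489137 × 10^6.
n_{Central} = 1785·8012·31.4 / (1.4489137 × 10^6) = 309.93.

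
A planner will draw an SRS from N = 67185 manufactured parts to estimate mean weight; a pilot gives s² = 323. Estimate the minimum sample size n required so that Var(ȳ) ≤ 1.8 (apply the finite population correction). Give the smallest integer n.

179

Without fpc, n₀ = s²/D = 323/1.8 = 179.4444.
With fpc, (1 − n/N)·s²/n ≤ D requires n ≥ n₀/(1 + n₀/N) = 179.4444/(1 + 179.4444/67185) = 178.9664.
Rounding up, n = 179.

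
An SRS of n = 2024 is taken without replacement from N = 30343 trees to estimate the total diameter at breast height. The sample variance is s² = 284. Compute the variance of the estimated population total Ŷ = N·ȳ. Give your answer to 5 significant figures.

Var(Ŷ) = N²·Var(ȳ) = N²·(1 − n/N)·s²/n.
f = 2024/30343 = 0.06670402; Var(ȳ) = 0.93329598·284/2024 = 0.13095655.
Var(Ŷ) = 30343² · 0.13095655 = 1.2057139 × 10^8.

1.2057 × 10^8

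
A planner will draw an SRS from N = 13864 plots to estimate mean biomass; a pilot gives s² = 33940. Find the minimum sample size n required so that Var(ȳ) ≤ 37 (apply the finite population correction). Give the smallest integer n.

Without fpc, n₀ = s²/D = 33940/37 = 917.2973.
With fpc, (1 − n/N)·s²/n ≤ D requires n ≥ n₀/(1 + n₀/N) = 917.2973/(1 + 917.2973/13864) = 860.3717.
Rounding up, n = 861.

861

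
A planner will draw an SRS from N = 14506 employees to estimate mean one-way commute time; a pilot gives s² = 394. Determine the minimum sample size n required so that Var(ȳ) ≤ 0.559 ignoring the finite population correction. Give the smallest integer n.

705

Without fpc, n₀ = s²/D = 394/0.559 = 704.8301.
Rounding up, n = 705.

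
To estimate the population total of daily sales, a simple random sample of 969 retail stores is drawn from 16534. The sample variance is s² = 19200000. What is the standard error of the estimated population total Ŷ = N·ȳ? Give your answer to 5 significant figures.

2.2581 × 10^6

Var(Ŷ) = N²·Var(ȳ) = N²·(1 − n/N)·s²/n.
f = 969/16534 = 0.05860651; Var(ȳ) = 0.94139349·19200000/969 = 18652.998.
Var(Ŷ) = 16534² · 18652.998 = 5.0992289 × 10^12.
SE(Ŷ) = √(5.0992289 × 10^12) = 2.2581 × 10^6.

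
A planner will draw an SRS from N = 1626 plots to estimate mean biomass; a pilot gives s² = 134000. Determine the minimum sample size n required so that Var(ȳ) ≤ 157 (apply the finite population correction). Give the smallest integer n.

560

Without fpc, n₀ = s²/D = 134000/157 = 853.5032.
With fpc, (1 − n/N)·s²/n ≤ D requires n ≥ n₀/(1 + n₀/N) = 853.5032/(1 + 853.5032/1626) = 559.7074.
Rounding up, n = 560.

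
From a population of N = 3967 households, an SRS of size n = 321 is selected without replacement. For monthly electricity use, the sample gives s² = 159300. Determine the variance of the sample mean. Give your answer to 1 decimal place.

456.1

Under SRS without replacement, Var(ȳ) = (1 − f)·s²/n with f = n/N = 321/3967 = 0.08091757.
Var(ȳ) = (1 − 0.08091757)·159300/321 = 0.91908243·496.26168 = 456.10539.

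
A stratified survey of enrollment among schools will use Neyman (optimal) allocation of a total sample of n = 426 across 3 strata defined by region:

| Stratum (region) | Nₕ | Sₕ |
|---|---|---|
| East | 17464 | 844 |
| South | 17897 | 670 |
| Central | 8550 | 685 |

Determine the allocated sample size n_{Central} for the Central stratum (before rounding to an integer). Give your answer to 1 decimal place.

76.6

Neyman allocation: nₕ = n·NₕSₕ / Σⱼ NⱼSⱼ.
Σ NⱼSⱼ = 17464·844 + 17897·670 + 8550·685 = 3.2587356 × 10^7.
n_{Central} = 426·8550·685 / (3.2587356 × 10^7) = 76.6.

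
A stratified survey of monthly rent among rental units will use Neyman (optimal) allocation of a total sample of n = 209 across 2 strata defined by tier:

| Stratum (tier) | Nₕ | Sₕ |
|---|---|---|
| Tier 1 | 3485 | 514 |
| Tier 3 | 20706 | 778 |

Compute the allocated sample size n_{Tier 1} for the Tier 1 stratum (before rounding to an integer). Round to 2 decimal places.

20.91

Neyman allocation: nₕ = n·NₕSₕ / Σⱼ NⱼSⱼ.
Σ NⱼSⱼ = 3485·514 + 20706·778 = 1.7900558 × 10^7.
n_{Tier 1} = 209·3485·514 / (1.7900558 × 10^7) = 20.91.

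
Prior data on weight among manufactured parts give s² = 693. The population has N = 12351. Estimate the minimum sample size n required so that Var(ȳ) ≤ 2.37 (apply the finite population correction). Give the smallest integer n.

286

Without fpc, n₀ = s²/D = 693/2.37 = 292.4051.
With fpc, (1 − n/N)·s²/n ≤ D requires n ≥ n₀/(1 + n₀/N) = 292.4051/(1 + 292.4051/12351) = 285.6426.
Rounding up, n = 286.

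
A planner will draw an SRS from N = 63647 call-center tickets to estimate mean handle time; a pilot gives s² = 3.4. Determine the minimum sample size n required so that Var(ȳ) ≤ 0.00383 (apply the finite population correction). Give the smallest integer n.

876

Without fpc, n₀ = s²/D = 3.4/0.00383 = 887.7285.
With fpc, (1 − n/N)·s²/n ≤ D requires n ≥ n₀/(1 + n₀/N) = 887.7285/(1 + 887.7285/63647) = 875.5171.
Rounding up, n = 876.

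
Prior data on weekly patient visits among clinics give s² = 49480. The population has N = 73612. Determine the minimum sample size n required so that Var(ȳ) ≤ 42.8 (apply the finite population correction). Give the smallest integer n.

1139

Without fpc, n₀ = s²/D = 49480/42.8 = 1156.0748.
With fpc, (1 − n/N)·s²/n ≤ D requires n ≥ n₀/(1 + n₀/N) = 1156.0748/(1 + 1156.0748/73612) = 1138.1994.
Rounding up, n = 1139.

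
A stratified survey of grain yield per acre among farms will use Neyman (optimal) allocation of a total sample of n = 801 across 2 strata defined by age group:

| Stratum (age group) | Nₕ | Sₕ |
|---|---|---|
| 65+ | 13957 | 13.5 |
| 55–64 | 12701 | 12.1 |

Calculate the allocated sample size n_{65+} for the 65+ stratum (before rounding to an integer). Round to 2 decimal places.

441.17

Neyman allocation: nₕ = n·NₕSₕ / Σⱼ NⱼSⱼ.
Σ NⱼSⱼ = 13957·13.5 + 12701·12.1 = 342101.6.
n_{65+} = 801·13957·13.5 / 342101.6 = 441.17.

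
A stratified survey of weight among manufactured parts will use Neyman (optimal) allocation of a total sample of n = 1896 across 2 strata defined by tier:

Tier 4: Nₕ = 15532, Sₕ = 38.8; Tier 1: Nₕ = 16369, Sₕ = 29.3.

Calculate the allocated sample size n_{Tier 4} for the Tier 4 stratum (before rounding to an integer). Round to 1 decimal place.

Neyman allocation: nₕ = n·NₕSₕ / Σⱼ NⱼSⱼ.
Σ NⱼSⱼ = 15532·38.8 + 16369·29.3 = 1.0822533 × 10^6.
n_{Tier 4} = 1896·15532·38.8 / (1.0822533 × 10^6) = 1055.8.

1055.8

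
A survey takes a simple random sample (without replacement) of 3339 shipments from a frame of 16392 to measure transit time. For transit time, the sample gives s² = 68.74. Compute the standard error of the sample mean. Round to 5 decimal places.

Under SRS without replacement, Var(ȳ) = (1 − f)·s²/n with f = n/N = 3339/16392 = 0.20369693.
Var(ȳ) = (1 − 0.20369693)·68.74/3339 = 0.79630307·0.020587002 = 0.016393493.
SE(ȳ) = √(0.016393493) = 0.12804.

0.12804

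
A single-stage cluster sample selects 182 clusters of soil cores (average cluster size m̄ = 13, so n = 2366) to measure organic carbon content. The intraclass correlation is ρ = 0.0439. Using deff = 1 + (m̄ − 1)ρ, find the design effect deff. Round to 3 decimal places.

1.527

deff = 1 + (13 − 1)·0.0439 = 1 + 0.5268 = 1.5268.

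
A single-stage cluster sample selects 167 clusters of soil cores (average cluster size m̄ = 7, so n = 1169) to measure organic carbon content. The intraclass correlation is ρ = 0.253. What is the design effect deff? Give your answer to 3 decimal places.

deff = 1 + (7 − 1)·0.253 = 1 + 1.518 = 2.518.

2.518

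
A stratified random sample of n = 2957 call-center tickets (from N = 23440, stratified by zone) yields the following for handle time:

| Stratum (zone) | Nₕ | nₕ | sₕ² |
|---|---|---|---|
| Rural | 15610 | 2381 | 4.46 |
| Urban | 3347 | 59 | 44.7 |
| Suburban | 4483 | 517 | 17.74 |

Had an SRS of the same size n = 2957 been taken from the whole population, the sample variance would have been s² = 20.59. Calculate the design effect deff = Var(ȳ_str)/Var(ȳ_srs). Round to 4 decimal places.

2.7921

Var(ȳ_str) = Σ Wₕ²(1−fₕ)sₕ²/nₕ with Wₕ = Nₕ/23440:
  Rural: (15610/23440)²·(1−2381/15610)·4.46/2381 = 7.0402838 × 10^-4
  Urban: (3347/23440)²·(1−59/3347)·44.7/59 = 0.015174969
  Suburban: (4483/23440)²·(1−517/4483)·17.74/517 = 0.0011103741
  → Var(ȳ_str) = 0.016989371.
Var(ȳ_srs) = (1 − 2957/23440)·20.59/2957 = 0.0060847253.
deff = 0.016989371 / 0.0060847253 = 2.7921.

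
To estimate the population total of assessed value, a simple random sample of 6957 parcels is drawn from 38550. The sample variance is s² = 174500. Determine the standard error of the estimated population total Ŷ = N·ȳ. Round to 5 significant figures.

174780

Var(Ŷ) = N²·Var(ȳ) = N²·(1 − n/N)·s²/n.
f = 6957/38550 = 0.18046693; Var(ȳ) = 0.81953307·174500/6957 = 20.556062.
Var(Ŷ) = 38550² · 20.556062 = 3.0548415 × 10^10.
SE(Ŷ) = √(3.0548415 × 10^10) = 174780.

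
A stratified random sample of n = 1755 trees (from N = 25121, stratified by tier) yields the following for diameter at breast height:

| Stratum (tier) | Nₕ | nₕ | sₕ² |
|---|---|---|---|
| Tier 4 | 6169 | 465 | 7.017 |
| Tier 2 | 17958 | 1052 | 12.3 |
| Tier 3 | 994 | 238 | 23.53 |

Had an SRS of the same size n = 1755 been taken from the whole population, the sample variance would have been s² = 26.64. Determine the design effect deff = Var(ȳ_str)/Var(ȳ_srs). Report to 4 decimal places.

Var(ȳ_str) = Σ Wₕ²(1−fₕ)sₕ²/nₕ with Wₕ = Nₕ/25121:
  Tier 4: (6169/25121)²·(1−465/6169)·7.017/465 = 8.4143188 × 10^-4
  Tier 2: (17958/25121)²·(1−1052/17958)·12.3/1052 = 0.0056248942
  Tier 3: (994/25121)²·(1−238/994)·23.53/238 = 1.1772787 × 10^-4
  → Var(ȳ_str) = 0.006584054.
Var(ȳ_srs) = (1 − 1755/25121)·26.64/1755 = 0.01411902.
deff = 0.006584054 / 0.01411902 = 0.4663.

0.4663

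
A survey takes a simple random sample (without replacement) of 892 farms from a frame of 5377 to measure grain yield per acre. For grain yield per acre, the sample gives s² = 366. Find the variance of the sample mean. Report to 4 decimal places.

Under SRS without replacement, Var(ȳ) = (1 − f)·s²/n with f = n/N = 892/5377 = 0.16589176.
Var(ȳ) = (1 − 0.16589176)·366/892 = 0.83410824·0.4103139 = 0.34224621.

0.3422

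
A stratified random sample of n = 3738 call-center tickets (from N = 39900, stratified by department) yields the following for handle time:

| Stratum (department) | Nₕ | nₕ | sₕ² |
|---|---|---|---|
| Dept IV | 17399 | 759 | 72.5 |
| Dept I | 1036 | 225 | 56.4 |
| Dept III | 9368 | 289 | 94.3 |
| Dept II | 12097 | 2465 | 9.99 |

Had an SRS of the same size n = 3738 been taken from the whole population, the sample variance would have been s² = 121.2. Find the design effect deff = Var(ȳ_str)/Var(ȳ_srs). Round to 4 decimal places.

1.1989

Var(ȳ_str) = Σ Wₕ²(1−fₕ)sₕ²/nₕ with Wₕ = Nₕ/39900:
  Dept IV: (17399/39900)²·(1−759/17399)·72.5/759 = 0.017371129
  Dept I: (1036/39900)²·(1−225/1036)·56.4/225 = 1.3229134 × 10^-4
  Dept III: (9368/39900)²·(1−289/9368)·94.3/289 = 0.01743223
  Dept II: (12097/39900)²·(1−2465/12097)·9.99/2465 = 2.9661761 × 10^-4
  → Var(ȳ_str) = 0.035232268.
Var(ȳ_srs) = (1 − 3738/39900)·121.2/3738 = 0.029386162.
deff = 0.035232268 / 0.029386162 = 1.1989.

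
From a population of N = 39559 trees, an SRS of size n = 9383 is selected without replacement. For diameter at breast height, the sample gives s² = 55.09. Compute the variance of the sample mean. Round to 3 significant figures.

Under SRS without replacement, Var(ȳ) = (1 − f)·s²/n with f = n/N = 9383/39559 = 0.23719002.
Var(ȳ) = (1 − 0.23719002)·55.09/9383 = 0.76280998·0.0058712565 = 0.0044786531.

0.00448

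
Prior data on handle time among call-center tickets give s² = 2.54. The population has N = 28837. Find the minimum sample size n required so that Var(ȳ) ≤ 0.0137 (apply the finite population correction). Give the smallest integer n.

Without fpc, n₀ = s²/D = 2.54/0.0137 = 185.4015.
With fpc, (1 − n/N)·s²/n ≤ D requires n ≥ n₀/(1 + n₀/N) = 185.4015/(1 + 185.4015/28837) = 184.2171.
Rounding up, n = 185.

185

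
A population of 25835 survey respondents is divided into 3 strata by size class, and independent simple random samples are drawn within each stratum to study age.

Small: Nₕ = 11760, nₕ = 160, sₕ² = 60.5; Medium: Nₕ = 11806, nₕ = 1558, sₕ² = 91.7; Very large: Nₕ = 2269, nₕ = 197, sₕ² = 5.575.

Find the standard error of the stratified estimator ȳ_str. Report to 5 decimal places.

Var(ȳ_str) = Σₕ Wₕ²(1 − fₕ)sₕ²/nₕ with Wₕ = Nₕ/N, N = 25835.
Small: Wₕ = 0.45519644; term = 0.45519644²·(1 − 0.01360544)·60.5/160 = 0.077282964.
Medium: Wₕ = 0.45697697; term = 0.45697697²·(1 − 0.13196680)·91.7/1558 = 0.010669077.
Very large: Wₕ = 0.08782659; term = 0.08782659²·(1 − 0.08682239)·5.575/197 = 1.993361 × 10^-4.
Sum = 0.088151377.
SE = √(0.088151377) = 0.29690.

0.29690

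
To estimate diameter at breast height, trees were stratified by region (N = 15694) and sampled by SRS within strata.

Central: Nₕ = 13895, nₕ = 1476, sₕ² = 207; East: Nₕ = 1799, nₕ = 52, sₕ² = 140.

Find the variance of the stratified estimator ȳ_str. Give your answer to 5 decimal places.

0.13261

Var(ȳ_str) = Σₕ Wₕ²(1 − fₕ)sₕ²/nₕ with Wₕ = Nₕ/N, N = 15694.
Central: Wₕ = 0.88537021; term = 0.88537021²·(1 − 0.10622526)·207/1476 = 0.098256631.
East: Wₕ = 0.11462979; term = 0.11462979²·(1 − 0.02890495)·140/52 = 0.034354328.
Sum = 0.13261096.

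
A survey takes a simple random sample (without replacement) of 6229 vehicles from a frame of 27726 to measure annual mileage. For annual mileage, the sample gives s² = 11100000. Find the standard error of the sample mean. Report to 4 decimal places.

37.1704

Under SRS without replacement, Var(ȳ) = (1 − f)·s²/n with f = n/N = 6229/27726 = 0.22466277.
Var(ȳ) = (1 − 0.22466277)·11100000/6229 = 0.77533723·1781.9875 = 1381.6412.
SE(ȳ) = √(1381.6412) = 37.1704.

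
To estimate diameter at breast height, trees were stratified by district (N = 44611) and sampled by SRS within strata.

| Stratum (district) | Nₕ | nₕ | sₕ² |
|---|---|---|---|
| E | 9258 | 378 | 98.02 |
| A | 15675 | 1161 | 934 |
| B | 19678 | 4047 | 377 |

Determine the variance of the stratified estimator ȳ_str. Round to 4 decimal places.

Var(ȳ_str) = Σₕ Wₕ²(1 − fₕ)sₕ²/nₕ with Wₕ = Nₕ/N, N = 44611.
E: Wₕ = 0.20752729; term = 0.20752729²·(1 − 0.04082955)·98.02/378 = 0.010711964.
A: Wₕ = 0.35137074; term = 0.35137074²·(1 − 0.07406699)·934/1161 = 0.0919656.
B: Wₕ = 0.44110197; term = 0.44110197²·(1 − 0.20566114)·377/4047 = 0.014397661.
Sum = 0.11707523.

0.1171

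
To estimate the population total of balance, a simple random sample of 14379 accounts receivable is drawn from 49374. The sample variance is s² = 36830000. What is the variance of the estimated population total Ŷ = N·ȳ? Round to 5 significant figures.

4.4257 × 10^12

Var(Ŷ) = N²·Var(ȳ) = N²·(1 − n/N)·s²/n.
f = 14379/49374 = 0.29122615; Var(ȳ) = 0.70877385·36830000/14379 = 1815.4351.
Var(Ŷ) = 49374² · 1815.4351 = 4.4256529 × 10^12.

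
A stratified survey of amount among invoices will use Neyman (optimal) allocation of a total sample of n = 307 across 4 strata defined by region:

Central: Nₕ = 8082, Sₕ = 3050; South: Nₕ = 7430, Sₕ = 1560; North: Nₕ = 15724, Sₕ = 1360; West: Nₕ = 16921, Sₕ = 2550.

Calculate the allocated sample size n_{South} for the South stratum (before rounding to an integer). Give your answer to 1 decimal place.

35.3

Neyman allocation: nₕ = n·NₕSₕ / Σⱼ NⱼSⱼ.
Σ NⱼSⱼ = 8082·3050 + 7430·1560 + 15724·1360 + 16921·2550 = 1.0077409 × 10^8.
n_{South} = 307·7430·1560 / (1.0077409 × 10^8) = 35.3.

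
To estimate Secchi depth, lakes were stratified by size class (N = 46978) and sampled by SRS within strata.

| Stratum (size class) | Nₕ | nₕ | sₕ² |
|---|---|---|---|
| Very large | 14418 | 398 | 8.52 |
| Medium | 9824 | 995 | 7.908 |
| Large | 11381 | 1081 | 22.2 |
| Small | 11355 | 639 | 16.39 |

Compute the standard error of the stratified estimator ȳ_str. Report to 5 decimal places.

Var(ȳ_str) = Σₕ Wₕ²(1 − fₕ)sₕ²/nₕ with Wₕ = Nₕ/N, N = 46978.
Very large: Wₕ = 0.30690962; term = 0.30690962²·(1 − 0.02760438)·8.52/398 = 0.0019607423.
Medium: Wₕ = 0.20911916; term = 0.20911916²·(1 − 0.10128257)·7.908/995 = 3.1235927 × 10^-4.
Large: Wₕ = 0.24226234; term = 0.24226234²·(1 − 0.09498287)·22.2/1081 = 0.001090827.
Small: Wₕ = 0.24170889; term = 0.24170889²·(1 − 0.05627477)·16.39/639 = 0.0014141937.
Sum = 0.0047781223.
SE = √(0.0047781223) = 0.06912.

0.06912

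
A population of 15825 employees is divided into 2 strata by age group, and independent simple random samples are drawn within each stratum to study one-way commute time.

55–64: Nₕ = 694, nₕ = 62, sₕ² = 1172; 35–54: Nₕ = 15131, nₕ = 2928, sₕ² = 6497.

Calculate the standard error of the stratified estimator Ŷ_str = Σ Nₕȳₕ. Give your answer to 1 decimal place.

20445.1

Var(Ŷ_str) = Σₕ Nₕ²(1 − fₕ)sₕ²/nₕ.
55–64: 694²·(1 − 62/694)·1172/62 = 8.2911061 × 10^6.
35–54: 15131²·(1 − 2928/15131)·6497/2928 = 4.097095 × 10^8.
Sum = 4.1800061 × 10^8.
SE = √(4.1800061 × 10^8) = 20445.1.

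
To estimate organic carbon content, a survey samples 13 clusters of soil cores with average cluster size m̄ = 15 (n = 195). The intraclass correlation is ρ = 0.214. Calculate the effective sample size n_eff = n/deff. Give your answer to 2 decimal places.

48.80

deff = 1 + (15 − 1)·0.214 = 1 + 2.996 = 3.996.
n_eff = 195 / 3.996 = 48.80.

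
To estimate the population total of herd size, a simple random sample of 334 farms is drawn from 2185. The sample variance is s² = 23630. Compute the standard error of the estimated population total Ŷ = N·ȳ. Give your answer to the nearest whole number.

Var(Ŷ) = N²·Var(ȳ) = N²·(1 − n/N)·s²/n.
f = 334/2185 = 0.15286041; Var(ȳ) = 0.84713959·23630/334 = 59.933858.
Var(Ŷ) = 2185² · 59.933858 = 2.8613772 × 10^8.
SE(Ŷ) = √(2.8613772 × 10^8) = 16916.

16916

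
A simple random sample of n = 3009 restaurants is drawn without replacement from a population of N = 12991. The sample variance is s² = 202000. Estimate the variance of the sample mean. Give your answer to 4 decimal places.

Under SRS without replacement, Var(ȳ) = (1 − f)·s²/n with f = n/N = 3009/12991 = 0.23162189.
Var(ȳ) = (1 − 0.23162189)·202000/3009 = 0.76837811·67.131938 = 51.582711.

51.5827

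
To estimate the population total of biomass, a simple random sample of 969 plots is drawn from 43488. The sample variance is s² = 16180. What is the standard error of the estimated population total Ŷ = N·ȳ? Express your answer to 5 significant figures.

175710

Var(Ŷ) = N²·Var(ȳ) = N²·(1 − n/N)·s²/n.
f = 969/43488 = 0.02228201; Var(ȳ) = 0.97771799·16180/969 = 16.32557.
Var(Ŷ) = 43488² · 16.32557 = 3.0875018 × 10^10.
SE(Ŷ) = √(3.0875018 × 10^10) = 175710.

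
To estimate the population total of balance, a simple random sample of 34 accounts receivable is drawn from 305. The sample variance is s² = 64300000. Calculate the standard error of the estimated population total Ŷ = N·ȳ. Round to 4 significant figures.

395400

Var(Ŷ) = N²·Var(ȳ) = N²·(1 − n/N)·s²/n.
f = 34/305 = 0.11147541; Var(ȳ) = 0.88852459·64300000/34 = 1.6803568 × 10^6.
Var(Ŷ) = 305² · (1.6803568 × 10^6) = 1.5631519 × 10^11.
SE(Ŷ) = √(1.5631519 × 10^11) = 395400.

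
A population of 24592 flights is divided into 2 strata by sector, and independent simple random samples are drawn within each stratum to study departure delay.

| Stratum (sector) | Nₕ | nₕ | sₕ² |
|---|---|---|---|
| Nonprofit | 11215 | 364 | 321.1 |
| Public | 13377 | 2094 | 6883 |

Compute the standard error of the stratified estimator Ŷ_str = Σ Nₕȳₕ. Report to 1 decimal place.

24565.6

Var(Ŷ_str) = Σₕ Nₕ²(1 − fₕ)sₕ²/nₕ.
Nonprofit: 11215²·(1 − 364/11215)·321.1/364 = 1.0735146 × 10^8.
Public: 13377²·(1 − 2094/13377)·6883/2094 = 4.9611734 × 10^8.
Sum = 6.034688 × 10^8.
SE = √(6.034688 × 10^8) = 24565.6.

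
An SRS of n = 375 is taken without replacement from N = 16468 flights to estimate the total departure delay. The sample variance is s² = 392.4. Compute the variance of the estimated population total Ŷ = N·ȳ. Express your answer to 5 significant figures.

2.7732 × 10^8

Var(Ŷ) = N²·Var(ȳ) = N²·(1 − n/N)·s²/n.
f = 375/16468 = 0.02277144; Var(ȳ) = 0.97722856·392.4/375 = 1.022572.
Var(Ŷ) = 16468² · 1.022572 = 2.7731644 × 10^8.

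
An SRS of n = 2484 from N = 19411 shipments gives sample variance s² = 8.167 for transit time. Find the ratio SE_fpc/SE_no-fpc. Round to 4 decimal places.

0.9338

f = n/N = 2484/19411 = 0.12796868.
SE_no-fpc = √(s²/n) = 0.057339709; SE_fpc = √((1−f)s²/n) = 0.053545321.
Ratio = √(1−f) = 0.93382617.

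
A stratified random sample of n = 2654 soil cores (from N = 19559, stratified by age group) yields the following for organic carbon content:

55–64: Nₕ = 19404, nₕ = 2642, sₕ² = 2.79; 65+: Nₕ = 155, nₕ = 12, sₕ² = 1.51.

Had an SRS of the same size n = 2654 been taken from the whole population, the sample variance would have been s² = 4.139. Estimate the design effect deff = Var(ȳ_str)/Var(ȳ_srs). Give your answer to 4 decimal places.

Var(ȳ_str) = Σ Wₕ²(1−fₕ)sₕ²/nₕ with Wₕ = Nₕ/19559:
  55–64: (19404/19559)²·(1−2642/19404)·2.79/2642 = 8.9783225 × 10^-4
  65+: (155/19559)²·(1−12/155)·1.51/12 = 7.2907154 × 10^-6
  → Var(ȳ_str) = 9.0512297 × 10^-4.
Var(ȳ_srs) = (1 − 2654/19559)·4.139/2654 = 0.0013479166.
deff = (9.0512297 × 10^-4) / 0.0013479166 = 0.6715.

0.6715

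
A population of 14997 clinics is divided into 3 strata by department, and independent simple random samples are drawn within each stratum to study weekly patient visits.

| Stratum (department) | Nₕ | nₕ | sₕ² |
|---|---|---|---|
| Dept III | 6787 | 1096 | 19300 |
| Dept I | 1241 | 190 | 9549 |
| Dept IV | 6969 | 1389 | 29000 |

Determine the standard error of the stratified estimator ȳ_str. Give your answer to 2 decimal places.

Var(ȳ_str) = Σₕ Wₕ²(1 − fₕ)sₕ²/nₕ with Wₕ = Nₕ/N, N = 14997.
Dept III: Wₕ = 0.45255718; term = 0.45255718²·(1 − 0.16148519)·19300/1096 = 3.0241575.
Dept I: Wₕ = 0.08274988; term = 0.08274988²·(1 − 0.15310234)·9549/190 = 0.29145399.
Dept IV: Wₕ = 0.46469294; term = 0.46469294²·(1 − 0.19931124)·29000/1389 = 3.6098706.
Sum = 6.9254821.
SE = √(6.9254821) = 2.63.

2.63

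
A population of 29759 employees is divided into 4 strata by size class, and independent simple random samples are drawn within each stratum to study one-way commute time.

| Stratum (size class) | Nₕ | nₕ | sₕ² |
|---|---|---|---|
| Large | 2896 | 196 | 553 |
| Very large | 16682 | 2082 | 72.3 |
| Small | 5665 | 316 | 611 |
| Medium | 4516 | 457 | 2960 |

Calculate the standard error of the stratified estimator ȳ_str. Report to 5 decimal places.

0.48444

Var(ȳ_str) = Σₕ Wₕ²(1 − fₕ)sₕ²/nₕ with Wₕ = Nₕ/N, N = 29759.
Large: Wₕ = 0.09731510; term = 0.09731510²·(1 − 0.06767956)·553/196 = 0.024911204.
Very large: Wₕ = 0.56056991; term = 0.56056991²·(1 − 0.12480518)·72.3/2082 = 0.009550407.
Small: Wₕ = 0.19036258; term = 0.19036258²·(1 − 0.05578111)·611/316 = 0.066159159.
Medium: Wₕ = 0.15175241; term = 0.15175241²·(1 − 0.10119575)·2960/457 = 0.13406389.
Sum = 0.23468466.
SE = √(0.23468466) = 0.48444.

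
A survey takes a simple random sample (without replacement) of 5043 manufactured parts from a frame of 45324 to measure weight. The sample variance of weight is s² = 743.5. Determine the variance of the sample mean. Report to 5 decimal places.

0.13103

Under SRS without replacement, Var(ȳ) = (1 − f)·s²/n with f = n/N = 5043/45324 = 0.11126555.
Var(ȳ) = (1 − 0.11126555)·743.5/5043 = 0.88873445·0.14743208 = 0.13102797.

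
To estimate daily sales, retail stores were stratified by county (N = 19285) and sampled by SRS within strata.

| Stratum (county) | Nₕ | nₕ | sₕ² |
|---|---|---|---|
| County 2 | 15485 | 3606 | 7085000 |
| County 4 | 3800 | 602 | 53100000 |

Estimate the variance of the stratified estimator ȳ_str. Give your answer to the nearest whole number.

Var(ȳ_str) = Σₕ Wₕ²(1 − fₕ)sₕ²/nₕ with Wₕ = Nₕ/N, N = 19285.
County 2: Wₕ = 0.80295567; term = 0.80295567²·(1 − 0.23287052)·7085000/3606 = 971.77548.
County 4: Wₕ = 0.19704433; term = 0.19704433²·(1 − 0.15842105)·53100000/602 = 2882.178.
Sum = 3853.9535.

3854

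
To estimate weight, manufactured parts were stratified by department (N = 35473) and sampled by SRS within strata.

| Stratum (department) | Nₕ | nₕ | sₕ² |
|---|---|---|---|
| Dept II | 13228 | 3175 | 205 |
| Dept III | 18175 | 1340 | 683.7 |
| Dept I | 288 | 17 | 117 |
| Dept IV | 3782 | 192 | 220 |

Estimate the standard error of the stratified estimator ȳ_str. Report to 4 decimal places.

0.3791

Var(ȳ_str) = Σₕ Wₕ²(1 − fₕ)sₕ²/nₕ with Wₕ = Nₕ/N, N = 35473.
Dept II: Wₕ = 0.37290333; term = 0.37290333²·(1 − 0.24002117)·205/3175 = 0.0068234523.
Dept III: Wₕ = 0.51236151; term = 0.51236151²·(1 − 0.07372765)·683.7/1340 = 0.12406592.
Dept I: Wₕ = 0.00811885; term = 0.00811885²·(1 − 0.05902778)·117/17 = 4.2687712 × 10^-4.
Dept IV: Wₕ = 0.10661630; term = 0.10661630²·(1 − 0.05076679)·220/192 = 0.012363504.
Sum = 0.14367975.
SE = √(0.14367975) = 0.3791.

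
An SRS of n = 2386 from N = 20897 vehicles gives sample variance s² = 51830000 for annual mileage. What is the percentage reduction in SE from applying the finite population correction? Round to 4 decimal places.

f = n/N = 2386/20897 = 0.11417907.
SE_no-fpc = √(s²/n) = 147.38571; SE_fpc = √((1−f)s²/n) = 138.71657.
Ratio = √(1−f) = 0.94118061. Reduction = 100·(1 − 0.94118061) = 5.8819%.

5.8819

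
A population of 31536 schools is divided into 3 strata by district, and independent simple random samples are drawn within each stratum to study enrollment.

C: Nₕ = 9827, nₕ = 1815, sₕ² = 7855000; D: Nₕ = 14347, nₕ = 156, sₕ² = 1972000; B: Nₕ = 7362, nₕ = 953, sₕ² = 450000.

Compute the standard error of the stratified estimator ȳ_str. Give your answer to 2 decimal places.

54.34

Var(ȳ_str) = Σₕ Wₕ²(1 − fₕ)sₕ²/nₕ with Wₕ = Nₕ/N, N = 31536.
C: Wₕ = 0.31161213; term = 0.31161213²·(1 − 0.18469523)·7855000/1815 = 342.62436.
D: Wₕ = 0.45494039; term = 0.45494039²·(1 − 0.01087335)·1972000/156 = 2587.8744.
B: Wₕ = 0.23344749; term = 0.23344749²·(1 − 0.12944852)·450000/953 = 22.402294.
Sum = 2952.9011.
SE = √(2952.9011) = 54.34.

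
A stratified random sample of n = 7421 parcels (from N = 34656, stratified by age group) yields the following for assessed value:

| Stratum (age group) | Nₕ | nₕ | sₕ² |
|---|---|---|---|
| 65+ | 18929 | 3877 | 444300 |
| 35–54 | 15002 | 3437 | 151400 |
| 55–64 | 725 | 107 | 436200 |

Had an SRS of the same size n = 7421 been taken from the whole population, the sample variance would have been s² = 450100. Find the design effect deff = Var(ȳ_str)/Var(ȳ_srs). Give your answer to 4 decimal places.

0.7358

Var(ȳ_str) = Σ Wₕ²(1−fₕ)sₕ²/nₕ with Wₕ = Nₕ/34656:
  65+: (18929/34656)²·(1−3877/18929)·444300/3877 = 27.186013
  35–54: (15002/34656)²·(1−3437/15002)·151400/3437 = 6.3633274
  55–64: (725/34656)²·(1−107/725)·436200/107 = 1.5207979
  → Var(ȳ_str) = 35.070138.
Var(ȳ_srs) = (1 − 7421/34656)·450100/7421 = 47.664553.
deff = 35.070138 / 47.664553 = 0.7358.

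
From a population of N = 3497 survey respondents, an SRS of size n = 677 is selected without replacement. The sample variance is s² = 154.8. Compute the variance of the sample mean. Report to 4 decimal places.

0.1844

Under SRS without replacement, Var(ȳ) = (1 − f)·s²/n with f = n/N = 677/3497 = 0.19359451.
Var(ȳ) = (1 − 0.19359451)·154.8/677 = 0.80640549·0.22865583 = 0.18438932.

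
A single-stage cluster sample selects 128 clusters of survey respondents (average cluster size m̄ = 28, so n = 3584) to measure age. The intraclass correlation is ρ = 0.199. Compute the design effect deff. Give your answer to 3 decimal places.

deff = 1 + (28 − 1)·0.199 = 1 + 5.373 = 6.373.

6.373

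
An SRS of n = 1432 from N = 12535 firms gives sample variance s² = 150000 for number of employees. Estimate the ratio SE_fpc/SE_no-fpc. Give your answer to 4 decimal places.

0.9411

f = n/N = 1432/12535 = 0.11424013.
SE_no-fpc = √(s²/n) = 10.234677; SE_fpc = √((1−f)s²/n) = 9.632347.
Ratio = √(1−f) = 0.94114817.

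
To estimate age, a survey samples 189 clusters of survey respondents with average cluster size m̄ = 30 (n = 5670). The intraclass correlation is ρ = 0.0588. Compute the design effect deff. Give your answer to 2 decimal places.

2.71

deff = 1 + (30 − 1)·0.0588 = 1 + 1.7052 = 2.7052.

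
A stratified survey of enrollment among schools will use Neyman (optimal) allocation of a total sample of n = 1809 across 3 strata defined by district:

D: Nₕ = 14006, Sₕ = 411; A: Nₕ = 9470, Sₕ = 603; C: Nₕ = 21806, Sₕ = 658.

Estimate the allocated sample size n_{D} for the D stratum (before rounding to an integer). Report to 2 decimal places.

Neyman allocation: nₕ = n·NₕSₕ / Σⱼ NⱼSⱼ.
Σ NⱼSⱼ = 14006·411 + 9470·603 + 21806·658 = 2.5815224 × 10^7.
n_{D} = 1809·14006·411 / (2.5815224 × 10^7) = 403.38.

403.38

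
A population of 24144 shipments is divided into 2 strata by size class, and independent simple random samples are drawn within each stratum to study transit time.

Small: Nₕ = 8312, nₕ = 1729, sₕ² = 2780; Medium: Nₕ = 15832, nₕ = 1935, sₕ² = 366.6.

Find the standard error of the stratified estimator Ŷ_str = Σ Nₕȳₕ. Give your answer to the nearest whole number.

Var(Ŷ_str) = Σₕ Nₕ²(1 − fₕ)sₕ²/nₕ.
Small: 8312²·(1 − 1729/8312)·2780/1729 = 8.7979035 × 10^7.
Medium: 15832²·(1 − 1935/15832)·366.6/1935 = 4.1683899 × 10^7.
Sum = 1.2966293 × 10^8.
SE = √(1.2966293 × 10^8) = 11387.

11387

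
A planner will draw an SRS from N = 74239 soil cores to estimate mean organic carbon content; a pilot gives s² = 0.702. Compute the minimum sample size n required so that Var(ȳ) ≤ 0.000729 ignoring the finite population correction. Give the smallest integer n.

963

Without fpc, n₀ = s²/D = 0.702/0.000729 = 962.9630.
Rounding up, n = 963.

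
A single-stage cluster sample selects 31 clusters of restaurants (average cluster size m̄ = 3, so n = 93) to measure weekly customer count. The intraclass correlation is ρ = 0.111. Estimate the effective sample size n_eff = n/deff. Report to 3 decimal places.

deff = 1 + (3 − 1)·0.111 = 1 + 0.222 = 1.222.
n_eff = 93 / 1.222 = 76.105.

76.105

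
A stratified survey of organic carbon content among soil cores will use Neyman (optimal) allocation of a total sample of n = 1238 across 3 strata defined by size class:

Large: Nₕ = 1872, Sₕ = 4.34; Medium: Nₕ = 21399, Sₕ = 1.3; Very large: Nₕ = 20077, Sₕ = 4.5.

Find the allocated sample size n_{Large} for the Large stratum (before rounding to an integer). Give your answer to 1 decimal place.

Neyman allocation: nₕ = n·NₕSₕ / Σⱼ NⱼSⱼ.
Σ NⱼSⱼ = 1872·4.34 + 21399·1.3 + 20077·4.5 = 126289.68.
n_{Large} = 1238·1872·4.34 / 126289.68 = 79.6.

79.6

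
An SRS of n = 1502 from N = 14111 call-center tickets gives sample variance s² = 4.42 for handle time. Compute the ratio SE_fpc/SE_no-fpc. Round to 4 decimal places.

0.9453

f = n/N = 1502/14111 = 0.10644178.
SE_no-fpc = √(s²/n) = 0.054247055; SE_fpc = √((1−f)s²/n) = 0.051278769.
Ratio = √(1−f) = 0.94528208.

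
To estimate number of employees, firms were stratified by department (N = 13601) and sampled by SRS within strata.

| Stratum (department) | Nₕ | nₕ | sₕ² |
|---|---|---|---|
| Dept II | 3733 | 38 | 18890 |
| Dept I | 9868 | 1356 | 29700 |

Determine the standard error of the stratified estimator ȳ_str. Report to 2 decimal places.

Var(ȳ_str) = Σₕ Wₕ²(1 − fₕ)sₕ²/nₕ with Wₕ = Nₕ/N, N = 13601.
Dept II: Wₕ = 0.27446511; term = 0.27446511²·(1 − 0.01017948)·18890/38 = 37.066289.
Dept I: Wₕ = 0.72553489; term = 0.72553489²·(1 − 0.13741386)·29700/1356 = 9.945253.
Sum = 47.011542.
SE = √(47.011542) = 6.86.

6.86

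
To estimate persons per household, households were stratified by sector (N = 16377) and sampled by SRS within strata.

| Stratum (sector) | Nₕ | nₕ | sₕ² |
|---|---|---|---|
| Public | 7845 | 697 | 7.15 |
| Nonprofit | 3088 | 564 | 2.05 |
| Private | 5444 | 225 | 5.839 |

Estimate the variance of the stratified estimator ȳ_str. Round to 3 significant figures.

0.00500

Var(ȳ_str) = Σₕ Wₕ²(1 − fₕ)sₕ²/nₕ with Wₕ = Nₕ/N, N = 16377.
Public: Wₕ = 0.47902546; term = 0.47902546²·(1 − 0.08884640)·7.15/697 = 0.0021447766.
Nonprofit: Wₕ = 0.18855712; term = 0.18855712²·(1 − 0.18264249)·2.05/564 = 1.0562645 × 10^-4.
Private: Wₕ = 0.33241741; term = 0.33241741²·(1 − 0.04132990)·5.839/225 = 0.0027491135.
Sum = 0.0049995166.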